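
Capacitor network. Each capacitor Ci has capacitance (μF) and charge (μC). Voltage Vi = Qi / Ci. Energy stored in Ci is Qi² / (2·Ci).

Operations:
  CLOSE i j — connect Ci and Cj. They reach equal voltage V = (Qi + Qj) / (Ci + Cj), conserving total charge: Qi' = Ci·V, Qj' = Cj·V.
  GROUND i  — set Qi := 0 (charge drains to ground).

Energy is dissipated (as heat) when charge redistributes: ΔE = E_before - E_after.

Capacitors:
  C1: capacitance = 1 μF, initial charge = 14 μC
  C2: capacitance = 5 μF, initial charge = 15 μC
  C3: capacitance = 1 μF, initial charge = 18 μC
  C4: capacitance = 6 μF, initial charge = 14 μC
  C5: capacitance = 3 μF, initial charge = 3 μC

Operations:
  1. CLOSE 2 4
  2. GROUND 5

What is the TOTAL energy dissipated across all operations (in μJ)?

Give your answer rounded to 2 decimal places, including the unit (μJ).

Answer: 2.11 μJ

Derivation:
Initial: C1(1μF, Q=14μC, V=14.00V), C2(5μF, Q=15μC, V=3.00V), C3(1μF, Q=18μC, V=18.00V), C4(6μF, Q=14μC, V=2.33V), C5(3μF, Q=3μC, V=1.00V)
Op 1: CLOSE 2-4: Q_total=29.00, C_total=11.00, V=2.64; Q2=13.18, Q4=15.82; dissipated=0.606
Op 2: GROUND 5: Q5=0; energy lost=1.500
Total dissipated: 2.106 μJ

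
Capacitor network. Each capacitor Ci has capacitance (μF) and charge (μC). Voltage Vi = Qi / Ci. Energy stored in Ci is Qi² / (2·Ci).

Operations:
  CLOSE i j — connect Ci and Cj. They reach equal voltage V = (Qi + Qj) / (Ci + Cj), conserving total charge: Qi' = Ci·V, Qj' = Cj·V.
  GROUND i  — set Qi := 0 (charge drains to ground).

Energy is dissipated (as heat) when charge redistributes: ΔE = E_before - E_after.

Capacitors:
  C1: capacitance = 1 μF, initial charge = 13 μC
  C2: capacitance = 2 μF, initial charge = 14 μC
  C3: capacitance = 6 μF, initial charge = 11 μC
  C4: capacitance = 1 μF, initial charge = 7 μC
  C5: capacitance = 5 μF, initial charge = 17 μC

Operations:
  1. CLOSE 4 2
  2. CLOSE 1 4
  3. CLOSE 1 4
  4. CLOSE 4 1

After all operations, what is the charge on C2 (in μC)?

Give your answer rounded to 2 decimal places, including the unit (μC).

Answer: 14.00 μC

Derivation:
Initial: C1(1μF, Q=13μC, V=13.00V), C2(2μF, Q=14μC, V=7.00V), C3(6μF, Q=11μC, V=1.83V), C4(1μF, Q=7μC, V=7.00V), C5(5μF, Q=17μC, V=3.40V)
Op 1: CLOSE 4-2: Q_total=21.00, C_total=3.00, V=7.00; Q4=7.00, Q2=14.00; dissipated=0.000
Op 2: CLOSE 1-4: Q_total=20.00, C_total=2.00, V=10.00; Q1=10.00, Q4=10.00; dissipated=9.000
Op 3: CLOSE 1-4: Q_total=20.00, C_total=2.00, V=10.00; Q1=10.00, Q4=10.00; dissipated=0.000
Op 4: CLOSE 4-1: Q_total=20.00, C_total=2.00, V=10.00; Q4=10.00, Q1=10.00; dissipated=0.000
Final charges: Q1=10.00, Q2=14.00, Q3=11.00, Q4=10.00, Q5=17.00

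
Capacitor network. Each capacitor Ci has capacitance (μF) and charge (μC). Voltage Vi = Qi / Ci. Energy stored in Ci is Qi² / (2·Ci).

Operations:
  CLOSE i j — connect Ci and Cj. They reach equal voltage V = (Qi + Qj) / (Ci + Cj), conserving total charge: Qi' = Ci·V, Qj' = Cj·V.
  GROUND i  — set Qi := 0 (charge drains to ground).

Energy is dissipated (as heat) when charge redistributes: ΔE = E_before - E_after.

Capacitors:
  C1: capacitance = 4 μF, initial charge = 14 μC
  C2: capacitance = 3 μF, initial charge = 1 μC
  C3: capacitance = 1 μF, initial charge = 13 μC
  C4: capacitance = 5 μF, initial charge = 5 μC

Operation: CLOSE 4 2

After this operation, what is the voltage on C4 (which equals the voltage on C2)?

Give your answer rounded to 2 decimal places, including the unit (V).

Answer: 0.75 V

Derivation:
Initial: C1(4μF, Q=14μC, V=3.50V), C2(3μF, Q=1μC, V=0.33V), C3(1μF, Q=13μC, V=13.00V), C4(5μF, Q=5μC, V=1.00V)
Op 1: CLOSE 4-2: Q_total=6.00, C_total=8.00, V=0.75; Q4=3.75, Q2=2.25; dissipated=0.417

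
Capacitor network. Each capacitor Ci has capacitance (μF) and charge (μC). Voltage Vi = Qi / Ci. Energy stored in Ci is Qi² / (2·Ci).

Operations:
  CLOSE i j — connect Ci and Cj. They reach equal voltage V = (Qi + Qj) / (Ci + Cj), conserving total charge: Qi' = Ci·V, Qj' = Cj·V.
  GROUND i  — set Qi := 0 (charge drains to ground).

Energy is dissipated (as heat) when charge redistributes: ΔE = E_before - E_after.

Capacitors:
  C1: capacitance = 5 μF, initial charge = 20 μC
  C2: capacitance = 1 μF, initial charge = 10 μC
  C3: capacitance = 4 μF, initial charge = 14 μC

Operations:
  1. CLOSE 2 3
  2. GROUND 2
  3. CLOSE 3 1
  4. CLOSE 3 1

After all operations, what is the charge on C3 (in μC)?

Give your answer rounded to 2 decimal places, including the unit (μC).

Answer: 17.42 μC

Derivation:
Initial: C1(5μF, Q=20μC, V=4.00V), C2(1μF, Q=10μC, V=10.00V), C3(4μF, Q=14μC, V=3.50V)
Op 1: CLOSE 2-3: Q_total=24.00, C_total=5.00, V=4.80; Q2=4.80, Q3=19.20; dissipated=16.900
Op 2: GROUND 2: Q2=0; energy lost=11.520
Op 3: CLOSE 3-1: Q_total=39.20, C_total=9.00, V=4.36; Q3=17.42, Q1=21.78; dissipated=0.711
Op 4: CLOSE 3-1: Q_total=39.20, C_total=9.00, V=4.36; Q3=17.42, Q1=21.78; dissipated=0.000
Final charges: Q1=21.78, Q2=0.00, Q3=17.42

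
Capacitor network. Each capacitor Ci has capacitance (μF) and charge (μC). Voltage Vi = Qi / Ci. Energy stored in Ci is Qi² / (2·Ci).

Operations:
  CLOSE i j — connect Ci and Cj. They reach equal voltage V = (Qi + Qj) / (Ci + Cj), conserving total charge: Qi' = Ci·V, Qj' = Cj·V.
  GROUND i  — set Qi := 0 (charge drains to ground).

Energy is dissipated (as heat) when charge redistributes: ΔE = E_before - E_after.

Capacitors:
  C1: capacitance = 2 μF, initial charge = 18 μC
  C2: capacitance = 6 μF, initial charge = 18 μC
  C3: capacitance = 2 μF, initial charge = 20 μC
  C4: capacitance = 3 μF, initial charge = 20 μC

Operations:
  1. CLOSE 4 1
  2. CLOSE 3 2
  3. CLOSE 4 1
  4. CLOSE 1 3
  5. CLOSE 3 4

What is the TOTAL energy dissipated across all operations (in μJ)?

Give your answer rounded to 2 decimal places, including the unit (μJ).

Initial: C1(2μF, Q=18μC, V=9.00V), C2(6μF, Q=18μC, V=3.00V), C3(2μF, Q=20μC, V=10.00V), C4(3μF, Q=20μC, V=6.67V)
Op 1: CLOSE 4-1: Q_total=38.00, C_total=5.00, V=7.60; Q4=22.80, Q1=15.20; dissipated=3.267
Op 2: CLOSE 3-2: Q_total=38.00, C_total=8.00, V=4.75; Q3=9.50, Q2=28.50; dissipated=36.750
Op 3: CLOSE 4-1: Q_total=38.00, C_total=5.00, V=7.60; Q4=22.80, Q1=15.20; dissipated=0.000
Op 4: CLOSE 1-3: Q_total=24.70, C_total=4.00, V=6.17; Q1=12.35, Q3=12.35; dissipated=4.061
Op 5: CLOSE 3-4: Q_total=35.15, C_total=5.00, V=7.03; Q3=14.06, Q4=21.09; dissipated=1.218
Total dissipated: 45.296 μJ

Answer: 45.30 μJ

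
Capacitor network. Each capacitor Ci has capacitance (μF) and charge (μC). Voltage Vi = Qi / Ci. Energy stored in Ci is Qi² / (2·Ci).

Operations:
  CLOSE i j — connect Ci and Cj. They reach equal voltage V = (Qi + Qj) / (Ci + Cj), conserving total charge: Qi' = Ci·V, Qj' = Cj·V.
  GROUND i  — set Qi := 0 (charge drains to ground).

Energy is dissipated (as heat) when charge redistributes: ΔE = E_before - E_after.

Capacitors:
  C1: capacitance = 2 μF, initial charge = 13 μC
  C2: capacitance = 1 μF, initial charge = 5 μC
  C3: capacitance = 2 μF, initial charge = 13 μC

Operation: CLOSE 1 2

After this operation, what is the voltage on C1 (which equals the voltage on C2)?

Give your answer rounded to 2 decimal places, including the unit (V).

Answer: 6.00 V

Derivation:
Initial: C1(2μF, Q=13μC, V=6.50V), C2(1μF, Q=5μC, V=5.00V), C3(2μF, Q=13μC, V=6.50V)
Op 1: CLOSE 1-2: Q_total=18.00, C_total=3.00, V=6.00; Q1=12.00, Q2=6.00; dissipated=0.750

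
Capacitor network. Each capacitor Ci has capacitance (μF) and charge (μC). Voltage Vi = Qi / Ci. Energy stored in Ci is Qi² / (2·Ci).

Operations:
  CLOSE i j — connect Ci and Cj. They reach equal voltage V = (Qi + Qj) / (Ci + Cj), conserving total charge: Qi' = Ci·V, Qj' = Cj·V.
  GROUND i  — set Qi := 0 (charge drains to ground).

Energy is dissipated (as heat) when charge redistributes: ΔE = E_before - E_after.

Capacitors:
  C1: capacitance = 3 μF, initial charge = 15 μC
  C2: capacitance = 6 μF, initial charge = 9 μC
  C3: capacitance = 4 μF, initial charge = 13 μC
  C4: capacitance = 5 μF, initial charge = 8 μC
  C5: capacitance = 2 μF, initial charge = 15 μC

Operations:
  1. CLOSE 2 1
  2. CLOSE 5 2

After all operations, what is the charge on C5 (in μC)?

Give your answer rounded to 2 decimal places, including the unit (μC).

Initial: C1(3μF, Q=15μC, V=5.00V), C2(6μF, Q=9μC, V=1.50V), C3(4μF, Q=13μC, V=3.25V), C4(5μF, Q=8μC, V=1.60V), C5(2μF, Q=15μC, V=7.50V)
Op 1: CLOSE 2-1: Q_total=24.00, C_total=9.00, V=2.67; Q2=16.00, Q1=8.00; dissipated=12.250
Op 2: CLOSE 5-2: Q_total=31.00, C_total=8.00, V=3.88; Q5=7.75, Q2=23.25; dissipated=17.521
Final charges: Q1=8.00, Q2=23.25, Q3=13.00, Q4=8.00, Q5=7.75

Answer: 7.75 μC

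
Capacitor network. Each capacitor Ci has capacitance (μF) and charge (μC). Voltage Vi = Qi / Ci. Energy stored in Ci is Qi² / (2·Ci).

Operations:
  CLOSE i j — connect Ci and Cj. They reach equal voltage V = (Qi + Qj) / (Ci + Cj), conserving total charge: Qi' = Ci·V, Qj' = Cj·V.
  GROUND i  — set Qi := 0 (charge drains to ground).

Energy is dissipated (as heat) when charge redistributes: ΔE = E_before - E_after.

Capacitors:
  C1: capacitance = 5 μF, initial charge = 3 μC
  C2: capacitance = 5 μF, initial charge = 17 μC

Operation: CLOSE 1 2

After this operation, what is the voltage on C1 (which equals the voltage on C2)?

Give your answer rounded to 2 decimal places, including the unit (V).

Initial: C1(5μF, Q=3μC, V=0.60V), C2(5μF, Q=17μC, V=3.40V)
Op 1: CLOSE 1-2: Q_total=20.00, C_total=10.00, V=2.00; Q1=10.00, Q2=10.00; dissipated=9.800

Answer: 2.00 V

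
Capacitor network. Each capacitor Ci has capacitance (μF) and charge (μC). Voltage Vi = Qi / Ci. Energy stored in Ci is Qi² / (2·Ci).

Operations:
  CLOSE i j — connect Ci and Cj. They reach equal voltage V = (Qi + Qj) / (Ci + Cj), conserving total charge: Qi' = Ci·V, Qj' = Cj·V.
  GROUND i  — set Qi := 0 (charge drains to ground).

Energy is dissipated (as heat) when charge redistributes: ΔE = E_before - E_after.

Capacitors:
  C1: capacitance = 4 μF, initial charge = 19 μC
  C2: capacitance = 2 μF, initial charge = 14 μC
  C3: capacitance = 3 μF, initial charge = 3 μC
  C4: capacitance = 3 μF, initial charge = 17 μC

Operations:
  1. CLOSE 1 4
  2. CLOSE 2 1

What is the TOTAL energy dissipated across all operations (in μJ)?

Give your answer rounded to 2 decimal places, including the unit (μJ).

Initial: C1(4μF, Q=19μC, V=4.75V), C2(2μF, Q=14μC, V=7.00V), C3(3μF, Q=3μC, V=1.00V), C4(3μF, Q=17μC, V=5.67V)
Op 1: CLOSE 1-4: Q_total=36.00, C_total=7.00, V=5.14; Q1=20.57, Q4=15.43; dissipated=0.720
Op 2: CLOSE 2-1: Q_total=34.57, C_total=6.00, V=5.76; Q2=11.52, Q1=23.05; dissipated=2.299
Total dissipated: 3.020 μJ

Answer: 3.02 μJ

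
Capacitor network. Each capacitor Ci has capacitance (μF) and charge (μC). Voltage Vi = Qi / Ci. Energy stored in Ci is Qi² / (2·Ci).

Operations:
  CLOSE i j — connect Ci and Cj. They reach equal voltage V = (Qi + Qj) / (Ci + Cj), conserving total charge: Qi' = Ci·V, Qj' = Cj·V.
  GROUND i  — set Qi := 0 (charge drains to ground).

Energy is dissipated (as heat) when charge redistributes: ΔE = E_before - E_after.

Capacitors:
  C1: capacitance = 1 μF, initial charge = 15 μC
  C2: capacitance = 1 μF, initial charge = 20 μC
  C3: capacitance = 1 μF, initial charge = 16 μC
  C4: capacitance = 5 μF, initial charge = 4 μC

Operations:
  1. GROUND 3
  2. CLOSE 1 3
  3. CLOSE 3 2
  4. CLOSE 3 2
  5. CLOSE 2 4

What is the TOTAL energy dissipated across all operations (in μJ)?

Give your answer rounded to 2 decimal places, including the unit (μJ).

Initial: C1(1μF, Q=15μC, V=15.00V), C2(1μF, Q=20μC, V=20.00V), C3(1μF, Q=16μC, V=16.00V), C4(5μF, Q=4μC, V=0.80V)
Op 1: GROUND 3: Q3=0; energy lost=128.000
Op 2: CLOSE 1-3: Q_total=15.00, C_total=2.00, V=7.50; Q1=7.50, Q3=7.50; dissipated=56.250
Op 3: CLOSE 3-2: Q_total=27.50, C_total=2.00, V=13.75; Q3=13.75, Q2=13.75; dissipated=39.062
Op 4: CLOSE 3-2: Q_total=27.50, C_total=2.00, V=13.75; Q3=13.75, Q2=13.75; dissipated=0.000
Op 5: CLOSE 2-4: Q_total=17.75, C_total=6.00, V=2.96; Q2=2.96, Q4=14.79; dissipated=69.876
Total dissipated: 293.189 μJ

Answer: 293.19 μJ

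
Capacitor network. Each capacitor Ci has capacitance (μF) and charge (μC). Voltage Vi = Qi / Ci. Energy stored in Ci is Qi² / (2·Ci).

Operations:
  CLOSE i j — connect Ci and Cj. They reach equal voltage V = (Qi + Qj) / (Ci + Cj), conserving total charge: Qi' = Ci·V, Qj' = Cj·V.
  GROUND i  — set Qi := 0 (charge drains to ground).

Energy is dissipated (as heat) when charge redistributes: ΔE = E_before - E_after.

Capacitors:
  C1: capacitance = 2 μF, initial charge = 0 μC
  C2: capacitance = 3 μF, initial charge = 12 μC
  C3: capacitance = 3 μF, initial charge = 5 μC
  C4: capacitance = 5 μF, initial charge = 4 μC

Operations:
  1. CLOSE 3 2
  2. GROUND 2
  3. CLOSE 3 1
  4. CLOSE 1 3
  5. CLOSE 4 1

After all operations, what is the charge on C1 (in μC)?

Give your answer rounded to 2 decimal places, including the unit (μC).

Initial: C1(2μF, Q=0μC, V=0.00V), C2(3μF, Q=12μC, V=4.00V), C3(3μF, Q=5μC, V=1.67V), C4(5μF, Q=4μC, V=0.80V)
Op 1: CLOSE 3-2: Q_total=17.00, C_total=6.00, V=2.83; Q3=8.50, Q2=8.50; dissipated=4.083
Op 2: GROUND 2: Q2=0; energy lost=12.042
Op 3: CLOSE 3-1: Q_total=8.50, C_total=5.00, V=1.70; Q3=5.10, Q1=3.40; dissipated=4.817
Op 4: CLOSE 1-3: Q_total=8.50, C_total=5.00, V=1.70; Q1=3.40, Q3=5.10; dissipated=0.000
Op 5: CLOSE 4-1: Q_total=7.40, C_total=7.00, V=1.06; Q4=5.29, Q1=2.11; dissipated=0.579
Final charges: Q1=2.11, Q2=0.00, Q3=5.10, Q4=5.29

Answer: 2.11 μC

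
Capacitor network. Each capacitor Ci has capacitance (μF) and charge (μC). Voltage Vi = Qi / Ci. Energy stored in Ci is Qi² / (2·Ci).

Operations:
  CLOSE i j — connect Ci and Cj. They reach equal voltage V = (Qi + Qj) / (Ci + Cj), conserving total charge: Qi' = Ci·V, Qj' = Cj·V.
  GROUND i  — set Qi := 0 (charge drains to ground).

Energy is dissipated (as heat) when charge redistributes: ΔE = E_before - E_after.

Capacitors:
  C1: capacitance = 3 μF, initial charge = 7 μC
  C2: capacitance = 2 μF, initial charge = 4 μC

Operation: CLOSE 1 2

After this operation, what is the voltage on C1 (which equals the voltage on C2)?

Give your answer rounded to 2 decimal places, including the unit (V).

Answer: 2.20 V

Derivation:
Initial: C1(3μF, Q=7μC, V=2.33V), C2(2μF, Q=4μC, V=2.00V)
Op 1: CLOSE 1-2: Q_total=11.00, C_total=5.00, V=2.20; Q1=6.60, Q2=4.40; dissipated=0.067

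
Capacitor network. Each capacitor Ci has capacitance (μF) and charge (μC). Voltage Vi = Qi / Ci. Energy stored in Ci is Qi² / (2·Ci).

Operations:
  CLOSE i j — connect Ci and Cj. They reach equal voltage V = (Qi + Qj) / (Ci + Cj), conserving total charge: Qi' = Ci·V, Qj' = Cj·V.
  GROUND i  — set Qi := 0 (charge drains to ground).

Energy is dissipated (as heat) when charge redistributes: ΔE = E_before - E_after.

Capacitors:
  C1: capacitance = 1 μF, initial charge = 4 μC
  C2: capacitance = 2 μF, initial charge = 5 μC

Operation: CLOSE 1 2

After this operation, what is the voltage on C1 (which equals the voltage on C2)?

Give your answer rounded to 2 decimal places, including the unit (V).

Answer: 3.00 V

Derivation:
Initial: C1(1μF, Q=4μC, V=4.00V), C2(2μF, Q=5μC, V=2.50V)
Op 1: CLOSE 1-2: Q_total=9.00, C_total=3.00, V=3.00; Q1=3.00, Q2=6.00; dissipated=0.750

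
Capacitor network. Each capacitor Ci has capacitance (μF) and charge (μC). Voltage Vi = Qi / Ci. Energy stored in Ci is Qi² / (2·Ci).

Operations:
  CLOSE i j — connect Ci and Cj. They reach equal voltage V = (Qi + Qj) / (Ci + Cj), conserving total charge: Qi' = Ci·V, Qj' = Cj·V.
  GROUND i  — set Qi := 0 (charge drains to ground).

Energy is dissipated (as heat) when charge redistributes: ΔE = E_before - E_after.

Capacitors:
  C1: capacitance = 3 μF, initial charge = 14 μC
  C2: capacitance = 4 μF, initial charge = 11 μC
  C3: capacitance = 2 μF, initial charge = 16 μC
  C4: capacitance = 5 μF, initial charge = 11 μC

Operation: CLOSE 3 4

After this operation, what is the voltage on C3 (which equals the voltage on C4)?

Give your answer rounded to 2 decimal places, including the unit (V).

Initial: C1(3μF, Q=14μC, V=4.67V), C2(4μF, Q=11μC, V=2.75V), C3(2μF, Q=16μC, V=8.00V), C4(5μF, Q=11μC, V=2.20V)
Op 1: CLOSE 3-4: Q_total=27.00, C_total=7.00, V=3.86; Q3=7.71, Q4=19.29; dissipated=24.029

Answer: 3.86 V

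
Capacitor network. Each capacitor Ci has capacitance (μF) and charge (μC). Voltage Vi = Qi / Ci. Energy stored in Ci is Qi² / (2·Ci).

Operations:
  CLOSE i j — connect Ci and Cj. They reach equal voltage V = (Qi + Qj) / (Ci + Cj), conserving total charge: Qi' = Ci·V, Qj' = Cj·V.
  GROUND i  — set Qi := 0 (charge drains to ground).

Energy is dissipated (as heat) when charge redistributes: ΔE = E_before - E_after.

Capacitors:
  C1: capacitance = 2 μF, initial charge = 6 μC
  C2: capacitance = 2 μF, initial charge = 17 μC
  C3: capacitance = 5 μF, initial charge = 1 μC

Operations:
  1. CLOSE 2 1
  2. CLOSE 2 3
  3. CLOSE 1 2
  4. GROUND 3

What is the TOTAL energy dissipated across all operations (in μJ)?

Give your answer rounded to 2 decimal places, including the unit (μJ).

Answer: 52.96 μJ

Derivation:
Initial: C1(2μF, Q=6μC, V=3.00V), C2(2μF, Q=17μC, V=8.50V), C3(5μF, Q=1μC, V=0.20V)
Op 1: CLOSE 2-1: Q_total=23.00, C_total=4.00, V=5.75; Q2=11.50, Q1=11.50; dissipated=15.125
Op 2: CLOSE 2-3: Q_total=12.50, C_total=7.00, V=1.79; Q2=3.57, Q3=8.93; dissipated=22.002
Op 3: CLOSE 1-2: Q_total=15.07, C_total=4.00, V=3.77; Q1=7.54, Q2=7.54; dissipated=7.858
Op 4: GROUND 3: Q3=0; energy lost=7.972
Total dissipated: 52.957 μJ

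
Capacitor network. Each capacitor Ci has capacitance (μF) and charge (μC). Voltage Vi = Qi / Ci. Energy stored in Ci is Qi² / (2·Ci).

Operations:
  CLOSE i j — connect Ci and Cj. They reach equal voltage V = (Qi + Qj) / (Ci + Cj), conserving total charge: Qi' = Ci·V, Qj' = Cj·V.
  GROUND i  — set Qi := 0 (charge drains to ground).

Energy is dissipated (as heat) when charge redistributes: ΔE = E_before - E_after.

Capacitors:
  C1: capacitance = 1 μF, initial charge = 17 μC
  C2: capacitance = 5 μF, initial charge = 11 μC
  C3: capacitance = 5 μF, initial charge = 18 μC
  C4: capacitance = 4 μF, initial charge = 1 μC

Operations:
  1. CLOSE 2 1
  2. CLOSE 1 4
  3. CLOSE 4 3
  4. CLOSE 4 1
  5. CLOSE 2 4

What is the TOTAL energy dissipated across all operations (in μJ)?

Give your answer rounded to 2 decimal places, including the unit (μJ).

Answer: 113.18 μJ

Derivation:
Initial: C1(1μF, Q=17μC, V=17.00V), C2(5μF, Q=11μC, V=2.20V), C3(5μF, Q=18μC, V=3.60V), C4(4μF, Q=1μC, V=0.25V)
Op 1: CLOSE 2-1: Q_total=28.00, C_total=6.00, V=4.67; Q2=23.33, Q1=4.67; dissipated=91.267
Op 2: CLOSE 1-4: Q_total=5.67, C_total=5.00, V=1.13; Q1=1.13, Q4=4.53; dissipated=7.803
Op 3: CLOSE 4-3: Q_total=22.53, C_total=9.00, V=2.50; Q4=10.01, Q3=12.52; dissipated=6.760
Op 4: CLOSE 4-1: Q_total=11.15, C_total=5.00, V=2.23; Q4=8.92, Q1=2.23; dissipated=0.751
Op 5: CLOSE 2-4: Q_total=32.25, C_total=9.00, V=3.58; Q2=17.92, Q4=14.33; dissipated=6.599
Total dissipated: 113.180 μJ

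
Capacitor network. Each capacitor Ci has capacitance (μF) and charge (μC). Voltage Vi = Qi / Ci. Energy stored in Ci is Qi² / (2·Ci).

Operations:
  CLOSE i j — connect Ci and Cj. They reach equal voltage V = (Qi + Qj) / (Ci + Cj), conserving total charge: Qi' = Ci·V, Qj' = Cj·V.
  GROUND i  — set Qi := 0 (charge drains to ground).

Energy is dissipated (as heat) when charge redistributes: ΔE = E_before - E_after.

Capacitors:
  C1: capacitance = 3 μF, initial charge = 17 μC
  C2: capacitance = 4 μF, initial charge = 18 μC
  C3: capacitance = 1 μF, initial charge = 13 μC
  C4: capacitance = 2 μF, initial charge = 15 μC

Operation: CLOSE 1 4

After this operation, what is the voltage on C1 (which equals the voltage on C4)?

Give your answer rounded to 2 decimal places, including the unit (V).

Initial: C1(3μF, Q=17μC, V=5.67V), C2(4μF, Q=18μC, V=4.50V), C3(1μF, Q=13μC, V=13.00V), C4(2μF, Q=15μC, V=7.50V)
Op 1: CLOSE 1-4: Q_total=32.00, C_total=5.00, V=6.40; Q1=19.20, Q4=12.80; dissipated=2.017

Answer: 6.40 V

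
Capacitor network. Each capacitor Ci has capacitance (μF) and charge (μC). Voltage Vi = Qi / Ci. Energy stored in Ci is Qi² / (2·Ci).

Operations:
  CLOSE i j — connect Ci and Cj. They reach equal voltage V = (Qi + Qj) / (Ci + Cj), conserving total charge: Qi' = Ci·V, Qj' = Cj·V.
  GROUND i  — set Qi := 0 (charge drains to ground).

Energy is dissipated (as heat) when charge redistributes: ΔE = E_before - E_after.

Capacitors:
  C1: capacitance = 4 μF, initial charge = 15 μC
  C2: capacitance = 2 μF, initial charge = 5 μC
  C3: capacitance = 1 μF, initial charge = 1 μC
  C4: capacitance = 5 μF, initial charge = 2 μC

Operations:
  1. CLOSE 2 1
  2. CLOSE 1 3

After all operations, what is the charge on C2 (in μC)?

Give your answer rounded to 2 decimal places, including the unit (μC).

Answer: 6.67 μC

Derivation:
Initial: C1(4μF, Q=15μC, V=3.75V), C2(2μF, Q=5μC, V=2.50V), C3(1μF, Q=1μC, V=1.00V), C4(5μF, Q=2μC, V=0.40V)
Op 1: CLOSE 2-1: Q_total=20.00, C_total=6.00, V=3.33; Q2=6.67, Q1=13.33; dissipated=1.042
Op 2: CLOSE 1-3: Q_total=14.33, C_total=5.00, V=2.87; Q1=11.47, Q3=2.87; dissipated=2.178
Final charges: Q1=11.47, Q2=6.67, Q3=2.87, Q4=2.00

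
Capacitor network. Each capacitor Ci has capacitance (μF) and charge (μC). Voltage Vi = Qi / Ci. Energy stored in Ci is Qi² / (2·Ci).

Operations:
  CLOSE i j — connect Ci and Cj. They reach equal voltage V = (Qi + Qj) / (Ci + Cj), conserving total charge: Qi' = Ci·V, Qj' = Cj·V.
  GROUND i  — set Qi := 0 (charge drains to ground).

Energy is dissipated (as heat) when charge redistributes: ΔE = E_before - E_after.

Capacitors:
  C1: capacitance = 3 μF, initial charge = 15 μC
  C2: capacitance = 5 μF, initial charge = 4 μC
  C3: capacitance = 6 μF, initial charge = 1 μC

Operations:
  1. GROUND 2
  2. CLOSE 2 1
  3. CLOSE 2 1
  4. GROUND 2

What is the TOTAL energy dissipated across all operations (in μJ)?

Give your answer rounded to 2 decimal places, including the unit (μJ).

Answer: 33.83 μJ

Derivation:
Initial: C1(3μF, Q=15μC, V=5.00V), C2(5μF, Q=4μC, V=0.80V), C3(6μF, Q=1μC, V=0.17V)
Op 1: GROUND 2: Q2=0; energy lost=1.600
Op 2: CLOSE 2-1: Q_total=15.00, C_total=8.00, V=1.88; Q2=9.38, Q1=5.62; dissipated=23.438
Op 3: CLOSE 2-1: Q_total=15.00, C_total=8.00, V=1.88; Q2=9.38, Q1=5.62; dissipated=0.000
Op 4: GROUND 2: Q2=0; energy lost=8.789
Total dissipated: 33.827 μJ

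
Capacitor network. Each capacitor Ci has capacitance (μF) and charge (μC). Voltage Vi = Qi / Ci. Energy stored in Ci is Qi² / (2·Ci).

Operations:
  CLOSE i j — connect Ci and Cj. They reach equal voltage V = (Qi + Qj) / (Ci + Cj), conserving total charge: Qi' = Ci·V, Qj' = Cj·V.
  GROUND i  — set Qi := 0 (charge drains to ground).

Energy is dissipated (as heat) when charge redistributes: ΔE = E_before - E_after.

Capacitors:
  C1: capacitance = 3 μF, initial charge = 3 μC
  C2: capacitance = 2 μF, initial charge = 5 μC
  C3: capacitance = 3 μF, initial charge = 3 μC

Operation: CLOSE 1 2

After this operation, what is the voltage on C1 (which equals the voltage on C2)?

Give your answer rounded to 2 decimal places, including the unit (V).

Answer: 1.60 V

Derivation:
Initial: C1(3μF, Q=3μC, V=1.00V), C2(2μF, Q=5μC, V=2.50V), C3(3μF, Q=3μC, V=1.00V)
Op 1: CLOSE 1-2: Q_total=8.00, C_total=5.00, V=1.60; Q1=4.80, Q2=3.20; dissipated=1.350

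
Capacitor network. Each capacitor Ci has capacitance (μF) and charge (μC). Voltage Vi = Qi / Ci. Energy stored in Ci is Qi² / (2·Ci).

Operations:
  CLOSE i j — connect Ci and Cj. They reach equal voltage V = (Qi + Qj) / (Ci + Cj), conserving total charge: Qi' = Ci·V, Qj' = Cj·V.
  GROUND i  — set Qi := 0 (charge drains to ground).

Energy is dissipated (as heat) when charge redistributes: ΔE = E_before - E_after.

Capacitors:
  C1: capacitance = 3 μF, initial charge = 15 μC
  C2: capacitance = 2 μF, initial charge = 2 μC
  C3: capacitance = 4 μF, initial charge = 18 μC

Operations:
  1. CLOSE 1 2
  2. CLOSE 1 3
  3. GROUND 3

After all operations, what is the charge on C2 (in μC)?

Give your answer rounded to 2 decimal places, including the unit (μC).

Initial: C1(3μF, Q=15μC, V=5.00V), C2(2μF, Q=2μC, V=1.00V), C3(4μF, Q=18μC, V=4.50V)
Op 1: CLOSE 1-2: Q_total=17.00, C_total=5.00, V=3.40; Q1=10.20, Q2=6.80; dissipated=9.600
Op 2: CLOSE 1-3: Q_total=28.20, C_total=7.00, V=4.03; Q1=12.09, Q3=16.11; dissipated=1.037
Op 3: GROUND 3: Q3=0; energy lost=32.459
Final charges: Q1=12.09, Q2=6.80, Q3=0.00

Answer: 6.80 μC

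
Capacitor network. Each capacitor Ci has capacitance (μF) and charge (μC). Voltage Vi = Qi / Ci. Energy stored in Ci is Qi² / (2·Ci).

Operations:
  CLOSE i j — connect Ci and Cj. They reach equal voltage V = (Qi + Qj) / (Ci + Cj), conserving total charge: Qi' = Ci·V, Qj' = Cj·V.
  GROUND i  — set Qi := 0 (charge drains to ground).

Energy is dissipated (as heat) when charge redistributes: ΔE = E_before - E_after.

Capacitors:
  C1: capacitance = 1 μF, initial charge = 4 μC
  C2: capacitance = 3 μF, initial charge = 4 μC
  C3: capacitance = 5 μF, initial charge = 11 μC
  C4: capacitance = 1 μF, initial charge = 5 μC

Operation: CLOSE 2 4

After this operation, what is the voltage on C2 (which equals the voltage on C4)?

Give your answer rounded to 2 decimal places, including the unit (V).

Initial: C1(1μF, Q=4μC, V=4.00V), C2(3μF, Q=4μC, V=1.33V), C3(5μF, Q=11μC, V=2.20V), C4(1μF, Q=5μC, V=5.00V)
Op 1: CLOSE 2-4: Q_total=9.00, C_total=4.00, V=2.25; Q2=6.75, Q4=2.25; dissipated=5.042

Answer: 2.25 V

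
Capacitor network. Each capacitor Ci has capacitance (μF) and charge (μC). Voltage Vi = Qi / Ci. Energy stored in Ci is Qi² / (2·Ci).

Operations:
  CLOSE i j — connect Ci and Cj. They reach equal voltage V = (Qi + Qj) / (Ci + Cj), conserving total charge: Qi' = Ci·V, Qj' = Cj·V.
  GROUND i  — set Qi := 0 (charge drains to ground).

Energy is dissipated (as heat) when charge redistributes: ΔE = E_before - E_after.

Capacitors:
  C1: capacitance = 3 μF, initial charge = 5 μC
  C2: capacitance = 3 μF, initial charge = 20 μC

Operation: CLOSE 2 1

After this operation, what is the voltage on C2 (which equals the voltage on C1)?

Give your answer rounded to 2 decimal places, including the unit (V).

Initial: C1(3μF, Q=5μC, V=1.67V), C2(3μF, Q=20μC, V=6.67V)
Op 1: CLOSE 2-1: Q_total=25.00, C_total=6.00, V=4.17; Q2=12.50, Q1=12.50; dissipated=18.750

Answer: 4.17 V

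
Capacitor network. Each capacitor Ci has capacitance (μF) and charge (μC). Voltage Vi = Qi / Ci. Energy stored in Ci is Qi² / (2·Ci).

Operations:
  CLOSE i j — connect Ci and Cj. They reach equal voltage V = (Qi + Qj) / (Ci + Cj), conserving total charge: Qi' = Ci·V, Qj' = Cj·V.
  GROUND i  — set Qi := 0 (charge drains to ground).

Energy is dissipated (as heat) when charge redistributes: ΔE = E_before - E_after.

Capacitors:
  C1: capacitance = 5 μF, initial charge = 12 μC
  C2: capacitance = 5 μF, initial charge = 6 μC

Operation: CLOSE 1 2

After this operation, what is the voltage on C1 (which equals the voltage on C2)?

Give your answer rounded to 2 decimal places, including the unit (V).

Answer: 1.80 V

Derivation:
Initial: C1(5μF, Q=12μC, V=2.40V), C2(5μF, Q=6μC, V=1.20V)
Op 1: CLOSE 1-2: Q_total=18.00, C_total=10.00, V=1.80; Q1=9.00, Q2=9.00; dissipated=1.800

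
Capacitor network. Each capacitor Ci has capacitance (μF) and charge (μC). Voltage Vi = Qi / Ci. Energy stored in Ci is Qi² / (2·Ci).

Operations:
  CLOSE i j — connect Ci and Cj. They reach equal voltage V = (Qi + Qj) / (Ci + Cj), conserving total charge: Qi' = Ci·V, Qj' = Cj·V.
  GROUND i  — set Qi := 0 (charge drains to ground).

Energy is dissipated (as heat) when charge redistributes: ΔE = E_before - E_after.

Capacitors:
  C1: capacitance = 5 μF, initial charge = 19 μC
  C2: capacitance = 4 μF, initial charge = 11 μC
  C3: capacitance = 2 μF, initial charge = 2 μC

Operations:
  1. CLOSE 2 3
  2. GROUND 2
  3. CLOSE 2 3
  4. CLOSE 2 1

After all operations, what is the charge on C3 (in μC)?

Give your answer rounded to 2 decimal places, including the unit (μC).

Answer: 1.44 μC

Derivation:
Initial: C1(5μF, Q=19μC, V=3.80V), C2(4μF, Q=11μC, V=2.75V), C3(2μF, Q=2μC, V=1.00V)
Op 1: CLOSE 2-3: Q_total=13.00, C_total=6.00, V=2.17; Q2=8.67, Q3=4.33; dissipated=2.042
Op 2: GROUND 2: Q2=0; energy lost=9.389
Op 3: CLOSE 2-3: Q_total=4.33, C_total=6.00, V=0.72; Q2=2.89, Q3=1.44; dissipated=3.130
Op 4: CLOSE 2-1: Q_total=21.89, C_total=9.00, V=2.43; Q2=9.73, Q1=12.16; dissipated=10.525
Final charges: Q1=12.16, Q2=9.73, Q3=1.44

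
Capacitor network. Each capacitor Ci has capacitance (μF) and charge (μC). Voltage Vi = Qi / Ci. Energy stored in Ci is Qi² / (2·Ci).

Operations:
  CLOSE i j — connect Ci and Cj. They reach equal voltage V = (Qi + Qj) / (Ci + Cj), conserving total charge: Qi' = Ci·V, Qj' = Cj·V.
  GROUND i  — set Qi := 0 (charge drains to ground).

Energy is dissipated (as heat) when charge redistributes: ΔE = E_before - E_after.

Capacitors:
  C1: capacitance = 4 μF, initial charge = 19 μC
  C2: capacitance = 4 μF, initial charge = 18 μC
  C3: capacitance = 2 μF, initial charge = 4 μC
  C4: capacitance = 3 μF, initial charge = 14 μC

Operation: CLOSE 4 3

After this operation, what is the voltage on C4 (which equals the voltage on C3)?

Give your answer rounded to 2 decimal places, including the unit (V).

Answer: 3.60 V

Derivation:
Initial: C1(4μF, Q=19μC, V=4.75V), C2(4μF, Q=18μC, V=4.50V), C3(2μF, Q=4μC, V=2.00V), C4(3μF, Q=14μC, V=4.67V)
Op 1: CLOSE 4-3: Q_total=18.00, C_total=5.00, V=3.60; Q4=10.80, Q3=7.20; dissipated=4.267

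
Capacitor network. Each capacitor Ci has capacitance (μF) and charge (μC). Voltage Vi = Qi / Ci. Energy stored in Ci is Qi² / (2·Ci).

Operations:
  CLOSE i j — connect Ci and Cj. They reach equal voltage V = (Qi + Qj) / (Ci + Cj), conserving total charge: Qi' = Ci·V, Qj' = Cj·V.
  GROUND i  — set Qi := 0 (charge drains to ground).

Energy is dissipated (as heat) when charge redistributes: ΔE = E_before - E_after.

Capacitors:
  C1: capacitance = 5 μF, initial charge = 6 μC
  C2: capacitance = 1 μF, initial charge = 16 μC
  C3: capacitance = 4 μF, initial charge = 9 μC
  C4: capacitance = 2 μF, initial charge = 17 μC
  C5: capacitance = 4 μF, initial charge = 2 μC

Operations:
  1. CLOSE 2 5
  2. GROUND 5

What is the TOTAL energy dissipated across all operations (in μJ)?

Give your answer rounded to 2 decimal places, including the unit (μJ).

Answer: 122.02 μJ

Derivation:
Initial: C1(5μF, Q=6μC, V=1.20V), C2(1μF, Q=16μC, V=16.00V), C3(4μF, Q=9μC, V=2.25V), C4(2μF, Q=17μC, V=8.50V), C5(4μF, Q=2μC, V=0.50V)
Op 1: CLOSE 2-5: Q_total=18.00, C_total=5.00, V=3.60; Q2=3.60, Q5=14.40; dissipated=96.100
Op 2: GROUND 5: Q5=0; energy lost=25.920
Total dissipated: 122.020 μJ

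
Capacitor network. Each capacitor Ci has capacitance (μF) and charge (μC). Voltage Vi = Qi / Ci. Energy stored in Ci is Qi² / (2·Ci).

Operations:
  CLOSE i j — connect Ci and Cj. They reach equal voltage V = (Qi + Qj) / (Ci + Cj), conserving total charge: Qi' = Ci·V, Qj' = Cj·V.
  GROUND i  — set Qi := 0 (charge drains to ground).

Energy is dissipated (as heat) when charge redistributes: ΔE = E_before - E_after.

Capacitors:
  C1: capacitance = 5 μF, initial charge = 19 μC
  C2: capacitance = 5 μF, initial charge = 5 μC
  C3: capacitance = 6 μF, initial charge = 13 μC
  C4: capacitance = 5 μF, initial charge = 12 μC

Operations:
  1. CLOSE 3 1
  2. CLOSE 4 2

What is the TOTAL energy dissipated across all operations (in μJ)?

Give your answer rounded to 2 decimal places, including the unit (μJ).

Answer: 6.09 μJ

Derivation:
Initial: C1(5μF, Q=19μC, V=3.80V), C2(5μF, Q=5μC, V=1.00V), C3(6μF, Q=13μC, V=2.17V), C4(5μF, Q=12μC, V=2.40V)
Op 1: CLOSE 3-1: Q_total=32.00, C_total=11.00, V=2.91; Q3=17.45, Q1=14.55; dissipated=3.638
Op 2: CLOSE 4-2: Q_total=17.00, C_total=10.00, V=1.70; Q4=8.50, Q2=8.50; dissipated=2.450
Total dissipated: 6.088 μJ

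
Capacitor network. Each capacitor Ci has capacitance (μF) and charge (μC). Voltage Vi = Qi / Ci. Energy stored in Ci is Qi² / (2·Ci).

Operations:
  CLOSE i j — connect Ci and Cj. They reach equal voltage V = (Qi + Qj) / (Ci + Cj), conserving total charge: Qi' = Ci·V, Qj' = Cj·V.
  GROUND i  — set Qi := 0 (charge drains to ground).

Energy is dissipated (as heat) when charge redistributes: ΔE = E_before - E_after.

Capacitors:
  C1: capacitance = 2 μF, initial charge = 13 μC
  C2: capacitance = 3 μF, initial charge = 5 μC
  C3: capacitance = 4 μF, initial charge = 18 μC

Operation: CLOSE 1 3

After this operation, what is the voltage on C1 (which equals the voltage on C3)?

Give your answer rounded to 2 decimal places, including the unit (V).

Initial: C1(2μF, Q=13μC, V=6.50V), C2(3μF, Q=5μC, V=1.67V), C3(4μF, Q=18μC, V=4.50V)
Op 1: CLOSE 1-3: Q_total=31.00, C_total=6.00, V=5.17; Q1=10.33, Q3=20.67; dissipated=2.667

Answer: 5.17 V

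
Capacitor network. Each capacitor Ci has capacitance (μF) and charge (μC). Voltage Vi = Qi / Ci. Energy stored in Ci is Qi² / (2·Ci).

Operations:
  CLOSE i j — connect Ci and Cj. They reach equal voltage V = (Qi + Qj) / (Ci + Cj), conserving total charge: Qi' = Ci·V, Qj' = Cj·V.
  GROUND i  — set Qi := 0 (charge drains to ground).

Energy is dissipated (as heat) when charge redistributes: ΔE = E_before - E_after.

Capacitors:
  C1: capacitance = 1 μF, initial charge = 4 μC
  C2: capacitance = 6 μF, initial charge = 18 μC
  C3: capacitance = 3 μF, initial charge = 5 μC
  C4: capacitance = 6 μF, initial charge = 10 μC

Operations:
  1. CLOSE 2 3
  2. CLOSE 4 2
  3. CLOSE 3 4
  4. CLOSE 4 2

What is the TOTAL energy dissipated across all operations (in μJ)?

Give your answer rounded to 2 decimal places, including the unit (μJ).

Answer: 3.19 μJ

Derivation:
Initial: C1(1μF, Q=4μC, V=4.00V), C2(6μF, Q=18μC, V=3.00V), C3(3μF, Q=5μC, V=1.67V), C4(6μF, Q=10μC, V=1.67V)
Op 1: CLOSE 2-3: Q_total=23.00, C_total=9.00, V=2.56; Q2=15.33, Q3=7.67; dissipated=1.778
Op 2: CLOSE 4-2: Q_total=25.33, C_total=12.00, V=2.11; Q4=12.67, Q2=12.67; dissipated=1.185
Op 3: CLOSE 3-4: Q_total=20.33, C_total=9.00, V=2.26; Q3=6.78, Q4=13.56; dissipated=0.198
Op 4: CLOSE 4-2: Q_total=26.22, C_total=12.00, V=2.19; Q4=13.11, Q2=13.11; dissipated=0.033
Total dissipated: 3.193 μJ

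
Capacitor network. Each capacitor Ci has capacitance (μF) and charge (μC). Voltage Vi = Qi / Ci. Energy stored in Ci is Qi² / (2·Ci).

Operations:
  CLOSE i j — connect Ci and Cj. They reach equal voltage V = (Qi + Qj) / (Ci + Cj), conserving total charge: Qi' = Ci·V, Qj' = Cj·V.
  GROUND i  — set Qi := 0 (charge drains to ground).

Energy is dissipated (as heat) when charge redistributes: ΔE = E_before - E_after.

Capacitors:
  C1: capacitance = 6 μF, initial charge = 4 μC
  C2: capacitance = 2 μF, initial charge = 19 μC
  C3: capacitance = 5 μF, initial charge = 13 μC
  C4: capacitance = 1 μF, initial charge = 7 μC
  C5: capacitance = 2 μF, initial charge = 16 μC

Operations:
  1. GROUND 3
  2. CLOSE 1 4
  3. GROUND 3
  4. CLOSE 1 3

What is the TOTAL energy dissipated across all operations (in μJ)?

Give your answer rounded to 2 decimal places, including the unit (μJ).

Initial: C1(6μF, Q=4μC, V=0.67V), C2(2μF, Q=19μC, V=9.50V), C3(5μF, Q=13μC, V=2.60V), C4(1μF, Q=7μC, V=7.00V), C5(2μF, Q=16μC, V=8.00V)
Op 1: GROUND 3: Q3=0; energy lost=16.900
Op 2: CLOSE 1-4: Q_total=11.00, C_total=7.00, V=1.57; Q1=9.43, Q4=1.57; dissipated=17.190
Op 3: GROUND 3: Q3=0; energy lost=0.000
Op 4: CLOSE 1-3: Q_total=9.43, C_total=11.00, V=0.86; Q1=5.14, Q3=4.29; dissipated=3.367
Total dissipated: 37.458 μJ

Answer: 37.46 μJ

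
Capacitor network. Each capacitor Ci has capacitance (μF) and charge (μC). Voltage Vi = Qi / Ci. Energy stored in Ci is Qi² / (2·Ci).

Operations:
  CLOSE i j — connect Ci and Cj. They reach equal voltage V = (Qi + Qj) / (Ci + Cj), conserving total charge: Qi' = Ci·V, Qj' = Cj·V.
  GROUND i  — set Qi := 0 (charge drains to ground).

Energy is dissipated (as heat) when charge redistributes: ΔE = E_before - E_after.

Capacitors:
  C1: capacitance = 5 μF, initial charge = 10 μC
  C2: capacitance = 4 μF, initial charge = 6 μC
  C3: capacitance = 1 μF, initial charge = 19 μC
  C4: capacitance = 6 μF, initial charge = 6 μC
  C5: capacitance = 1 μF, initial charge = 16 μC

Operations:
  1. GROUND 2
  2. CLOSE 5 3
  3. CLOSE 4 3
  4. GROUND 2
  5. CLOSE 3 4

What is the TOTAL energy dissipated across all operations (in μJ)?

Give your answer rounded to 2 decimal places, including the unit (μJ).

Answer: 123.43 μJ

Derivation:
Initial: C1(5μF, Q=10μC, V=2.00V), C2(4μF, Q=6μC, V=1.50V), C3(1μF, Q=19μC, V=19.00V), C4(6μF, Q=6μC, V=1.00V), C5(1μF, Q=16μC, V=16.00V)
Op 1: GROUND 2: Q2=0; energy lost=4.500
Op 2: CLOSE 5-3: Q_total=35.00, C_total=2.00, V=17.50; Q5=17.50, Q3=17.50; dissipated=2.250
Op 3: CLOSE 4-3: Q_total=23.50, C_total=7.00, V=3.36; Q4=20.14, Q3=3.36; dissipated=116.679
Op 4: GROUND 2: Q2=0; energy lost=0.000
Op 5: CLOSE 3-4: Q_total=23.50, C_total=7.00, V=3.36; Q3=3.36, Q4=20.14; dissipated=0.000
Total dissipated: 123.429 μJ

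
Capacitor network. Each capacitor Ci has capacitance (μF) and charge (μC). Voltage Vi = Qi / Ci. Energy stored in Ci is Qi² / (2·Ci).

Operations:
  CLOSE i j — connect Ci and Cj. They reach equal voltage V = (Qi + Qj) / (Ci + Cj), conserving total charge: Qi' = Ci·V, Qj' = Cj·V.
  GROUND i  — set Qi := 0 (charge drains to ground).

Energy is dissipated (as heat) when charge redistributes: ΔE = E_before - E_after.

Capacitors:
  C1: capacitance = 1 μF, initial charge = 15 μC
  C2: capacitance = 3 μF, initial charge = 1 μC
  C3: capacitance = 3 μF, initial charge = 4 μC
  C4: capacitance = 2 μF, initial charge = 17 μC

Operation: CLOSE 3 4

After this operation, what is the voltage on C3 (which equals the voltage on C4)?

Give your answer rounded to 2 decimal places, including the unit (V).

Initial: C1(1μF, Q=15μC, V=15.00V), C2(3μF, Q=1μC, V=0.33V), C3(3μF, Q=4μC, V=1.33V), C4(2μF, Q=17μC, V=8.50V)
Op 1: CLOSE 3-4: Q_total=21.00, C_total=5.00, V=4.20; Q3=12.60, Q4=8.40; dissipated=30.817

Answer: 4.20 V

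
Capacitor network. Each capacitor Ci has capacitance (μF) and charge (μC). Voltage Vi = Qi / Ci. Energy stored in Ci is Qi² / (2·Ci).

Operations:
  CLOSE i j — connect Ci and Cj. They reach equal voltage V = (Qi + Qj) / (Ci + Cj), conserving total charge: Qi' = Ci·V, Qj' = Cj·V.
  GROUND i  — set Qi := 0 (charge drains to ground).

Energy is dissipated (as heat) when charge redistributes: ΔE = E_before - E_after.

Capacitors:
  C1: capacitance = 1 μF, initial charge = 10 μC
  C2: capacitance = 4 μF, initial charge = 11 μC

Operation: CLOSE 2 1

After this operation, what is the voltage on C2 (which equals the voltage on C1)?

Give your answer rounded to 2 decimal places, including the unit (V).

Answer: 4.20 V

Derivation:
Initial: C1(1μF, Q=10μC, V=10.00V), C2(4μF, Q=11μC, V=2.75V)
Op 1: CLOSE 2-1: Q_total=21.00, C_total=5.00, V=4.20; Q2=16.80, Q1=4.20; dissipated=21.025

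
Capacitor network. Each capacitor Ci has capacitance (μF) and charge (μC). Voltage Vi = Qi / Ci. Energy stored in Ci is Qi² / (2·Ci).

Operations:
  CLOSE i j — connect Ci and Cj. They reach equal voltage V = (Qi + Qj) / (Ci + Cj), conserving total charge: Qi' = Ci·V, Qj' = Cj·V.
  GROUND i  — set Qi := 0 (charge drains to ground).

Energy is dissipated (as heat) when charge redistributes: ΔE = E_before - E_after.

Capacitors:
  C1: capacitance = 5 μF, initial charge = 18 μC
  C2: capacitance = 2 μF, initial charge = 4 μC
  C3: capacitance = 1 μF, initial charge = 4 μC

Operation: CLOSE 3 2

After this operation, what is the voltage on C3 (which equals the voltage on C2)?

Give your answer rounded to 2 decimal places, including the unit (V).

Initial: C1(5μF, Q=18μC, V=3.60V), C2(2μF, Q=4μC, V=2.00V), C3(1μF, Q=4μC, V=4.00V)
Op 1: CLOSE 3-2: Q_total=8.00, C_total=3.00, V=2.67; Q3=2.67, Q2=5.33; dissipated=1.333

Answer: 2.67 V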